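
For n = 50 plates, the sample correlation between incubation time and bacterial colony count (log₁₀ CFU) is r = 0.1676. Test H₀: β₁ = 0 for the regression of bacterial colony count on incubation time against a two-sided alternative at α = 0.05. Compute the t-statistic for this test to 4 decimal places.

t = r·√(n − 2)/√(1 − r²) = 0.1676·√48/√0.97191 = 1.1778.
df = n − 2 = 48.
Two-sided p ≈ 0.2447, which is ≥ 0.05, so fail to reject H₀.
The data do not give significant evidence of a linear association between incubation time and bacterial colony count.

t = 1.1778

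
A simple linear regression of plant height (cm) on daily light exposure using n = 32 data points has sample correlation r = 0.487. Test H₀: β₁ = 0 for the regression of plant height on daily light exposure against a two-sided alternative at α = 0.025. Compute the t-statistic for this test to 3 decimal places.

t = 3.054

t = r·√(n − 2)/√(1 − r²) = 0.487·√30/√0.762831 = 3.054.
df = n − 2 = 30.
Two-sided p ≈ 0.0047, which is < 0.025, so reject H₀.
There is evidence of a linear association between daily light exposure and plant height.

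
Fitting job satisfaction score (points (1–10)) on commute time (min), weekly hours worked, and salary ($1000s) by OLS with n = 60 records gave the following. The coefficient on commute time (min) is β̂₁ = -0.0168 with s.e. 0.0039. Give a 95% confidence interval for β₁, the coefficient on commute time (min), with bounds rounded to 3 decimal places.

df = n − k − 1 = 60 − 3 − 1 = 56.
t* = t_{0.025, 56} = 2.003241.
Margin = t* × SE = 2.003241 × 0.0039 = 0.00781.
CI: -0.0168 ± 0.00781 → (-0.025, -0.009).
With 95% confidence, each one-unit increase in commute time (min) is associated with a change of between -0.025 and -0.009 points (1–10) in job satisfaction score, holding the other predictors fixed.

(-0.025, -0.009)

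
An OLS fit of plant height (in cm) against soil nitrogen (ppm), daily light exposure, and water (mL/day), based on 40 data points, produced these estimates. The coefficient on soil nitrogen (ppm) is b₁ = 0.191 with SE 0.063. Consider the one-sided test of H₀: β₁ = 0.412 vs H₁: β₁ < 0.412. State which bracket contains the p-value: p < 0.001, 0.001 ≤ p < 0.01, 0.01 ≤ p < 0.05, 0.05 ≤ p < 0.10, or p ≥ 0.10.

p < 0.001

t = (0.191 − 0.412) / 0.063 = -3.508.
df = n − k − 1 = 40 − 3 − 1 = 36.
One-sided p = P(T_{36} < t) ≈ 0.0006.
So p < 0.001.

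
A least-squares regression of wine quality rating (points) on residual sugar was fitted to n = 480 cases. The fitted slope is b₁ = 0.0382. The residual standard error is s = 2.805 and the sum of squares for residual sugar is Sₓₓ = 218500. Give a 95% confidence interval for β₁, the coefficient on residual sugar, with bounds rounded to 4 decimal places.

SE(b₁) = s/√Sₓₓ = 2.805/√218500 = 0.00600077.
df = n − 2 = 478.
t* = t_{0.025, 478} = 1.964939.
Margin = t* × SE = 1.964939 × 0.00600077 = 0.011791.
CI: 0.0382 ± 0.011791 → (0.0264, 0.0500).
With 95% confidence, each one-unit increase in residual sugar is associated with a change of between 0.0264 and 0.0500 points in wine quality rating.

(0.0264, 0.0500)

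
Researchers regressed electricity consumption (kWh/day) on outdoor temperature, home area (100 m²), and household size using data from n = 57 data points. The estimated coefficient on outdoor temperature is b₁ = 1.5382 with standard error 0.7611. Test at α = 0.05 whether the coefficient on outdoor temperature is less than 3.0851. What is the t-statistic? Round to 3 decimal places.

t = -2.032

H₀: β₁ = 3.0851 vs H₁: β₁ < 3.0851.
t = (b₁ − β₁⁰)/SE = (1.5382 − 3.0851) / 0.7611 = -2.032.
df = n − k − 1 = 57 − 3 − 1 = 53.
One-sided p ≈ 0.0236, which is < 0.05, so reject H₀.
There is evidence that the true slope on outdoor temperature is below 3.0851 kWh/day per unit, holding the other predictors fixed.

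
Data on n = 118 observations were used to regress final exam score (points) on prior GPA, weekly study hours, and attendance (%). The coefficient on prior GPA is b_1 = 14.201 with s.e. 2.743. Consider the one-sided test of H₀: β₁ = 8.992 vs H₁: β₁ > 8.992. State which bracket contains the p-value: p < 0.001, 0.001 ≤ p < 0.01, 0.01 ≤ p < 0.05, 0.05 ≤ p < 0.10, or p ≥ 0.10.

t = (14.201 − 8.992) / 2.743 = 1.899.
df = n − k − 1 = 118 − 3 − 1 = 114.
One-sided p = P(T_{114} > t) ≈ 0.0300.
So 0.01 ≤ p < 0.05.

0.01 ≤ p < 0.05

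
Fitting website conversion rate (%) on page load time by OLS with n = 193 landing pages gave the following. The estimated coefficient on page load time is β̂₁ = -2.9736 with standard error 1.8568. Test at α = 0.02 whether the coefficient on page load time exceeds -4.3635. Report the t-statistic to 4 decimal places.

t = 0.7485

H₀: β₁ = -4.3635 vs H₁: β₁ > -4.3635.
t = (β̂₁ − β₁⁰)/SE = (-2.9736 − (-4.3635)) / 1.8568 = 0.7485.
df = n − 2 = 193 − 2 = 191.
One-sided p ≈ 0.2275, which is ≥ 0.02, so fail to reject H₀.
The data do not give significant evidence that the true slope on page load time exceeds -4.3635 % per unit.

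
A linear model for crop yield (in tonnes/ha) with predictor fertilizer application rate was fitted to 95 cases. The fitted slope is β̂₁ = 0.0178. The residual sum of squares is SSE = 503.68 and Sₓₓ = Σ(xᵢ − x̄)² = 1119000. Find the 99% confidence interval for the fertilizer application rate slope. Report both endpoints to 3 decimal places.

MSE = SSE/(n − 2) = 503.68/93 = 5.41591.
SE(β̂₁) = √(MSE/Sₓₓ) = √(5.41591/1119000) = 0.00219999.
df = n − 2 = 93.
t* = t_{0.005, 93} = 2.629732.
Margin = t* × SE = 2.629732 × 0.00219999 = 0.00579.
CI: 0.0178 ± 0.00579 → (0.012, 0.024).
With 99% confidence, each one-unit increase in fertilizer application rate is associated with a change of between 0.012 and 0.024 tonnes/ha in crop yield.

(0.012, 0.024)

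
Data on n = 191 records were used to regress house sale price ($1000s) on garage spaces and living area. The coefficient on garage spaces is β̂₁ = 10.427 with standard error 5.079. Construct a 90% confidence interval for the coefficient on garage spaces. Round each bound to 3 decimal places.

(2.031, 18.823)

df = n − k − 1 = 191 − 2 − 1 = 188.
t* = t_{0.05, 188} = 1.652999.
Margin = t* × SE = 1.652999 × 5.079 = 8.39558.
CI: 10.427 ± 8.39558 → (2.031, 18.823).
With 90% confidence, each one-unit increase in garage spaces is associated with a change of between 2.031 and 18.823 $1000s in house sale price, holding the other predictors fixed.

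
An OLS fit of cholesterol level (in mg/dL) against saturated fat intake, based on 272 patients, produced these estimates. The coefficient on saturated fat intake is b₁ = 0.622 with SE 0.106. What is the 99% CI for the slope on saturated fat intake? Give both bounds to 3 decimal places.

(0.347, 0.897)

df = n − 2 = 272 − 2 = 270.
t* = t_{0.005, 270} = 2.594161.
Margin = t* × SE = 2.594161 × 0.106 = 0.27498.
CI: 0.622 ± 0.27498 → (0.347, 0.897).
With 99% confidence, each one-unit increase in saturated fat intake is associated with a change of between 0.347 and 0.897 mg/dL in cholesterol level.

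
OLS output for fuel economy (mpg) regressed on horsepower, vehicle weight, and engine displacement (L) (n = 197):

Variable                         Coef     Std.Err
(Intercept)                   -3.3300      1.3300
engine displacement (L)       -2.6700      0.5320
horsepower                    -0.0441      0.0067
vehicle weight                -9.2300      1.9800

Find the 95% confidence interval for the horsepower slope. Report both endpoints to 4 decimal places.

(-0.0573, -0.0309)

Read off: b = -0.0441, SE = 0.0067 for horsepower.
df = n − k − 1 = 197 − 3 − 1 = 193.
t* = t_{0.025, 193} = 1.972332.
Margin = t* × SE = 1.972332 × 0.0067 = 0.013215.
CI: -0.0441 ± 0.013215 → (-0.0573, -0.0309).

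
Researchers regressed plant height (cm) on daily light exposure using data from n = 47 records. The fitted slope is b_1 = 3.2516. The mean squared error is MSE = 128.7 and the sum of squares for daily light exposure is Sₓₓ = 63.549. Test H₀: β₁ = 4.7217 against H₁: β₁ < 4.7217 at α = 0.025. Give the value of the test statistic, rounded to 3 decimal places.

SE(b_1) = √(MSE/Sₓₓ) = √(128.7/63.549) = 1.4231.
t = (3.2516 − 4.7217) / 1.4231 = -1.033.
df = n − 2 = 45.
One-sided p ≈ 0.1536, which is ≥ 0.025, so fail to reject H₀.
The data do not give significant evidence that the true slope on daily light exposure is below 4.7217 cm per unit.

t = -1.033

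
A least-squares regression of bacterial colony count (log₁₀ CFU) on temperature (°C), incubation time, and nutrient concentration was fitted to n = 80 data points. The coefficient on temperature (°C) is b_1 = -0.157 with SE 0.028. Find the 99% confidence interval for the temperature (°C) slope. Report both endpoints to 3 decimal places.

(-0.231, -0.083)

df = n − k − 1 = 80 − 3 − 1 = 76.
t* = t_{0.005, 76} = 2.642078.
Margin = t* × SE = 2.642078 × 0.028 = 0.07398.
CI: -0.157 ± 0.07398 → (-0.231, -0.083).
With 99% confidence, each one-unit increase in temperature (°C) is associated with a change of between -0.231 and -0.083 log₁₀ CFU in bacterial colony count, holding the other predictors fixed.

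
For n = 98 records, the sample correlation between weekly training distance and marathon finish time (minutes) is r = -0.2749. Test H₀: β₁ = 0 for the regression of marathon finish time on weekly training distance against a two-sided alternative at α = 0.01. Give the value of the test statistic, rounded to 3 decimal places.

t = r·√(n − 2)/√(1 − r²) = -0.2749·√96/√0.92443 = -2.801.
df = n − 2 = 96.
Two-sided p ≈ 0.0062, which is < 0.01, so reject H₀.
There is evidence of a linear association between weekly training distance and marathon finish time.

t = -2.801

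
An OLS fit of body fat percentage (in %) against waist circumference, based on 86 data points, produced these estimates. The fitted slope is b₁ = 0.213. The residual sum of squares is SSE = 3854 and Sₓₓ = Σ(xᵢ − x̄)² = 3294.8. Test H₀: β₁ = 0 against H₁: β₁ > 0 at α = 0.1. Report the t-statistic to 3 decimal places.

MSE = SSE/(n − 2) = 3854/84 = 45.881.
SE(b₁) = √(MSE/Sₓₓ) = √(45.881/3294.8) = 0.118005.
t = 0.213 / 0.118005 = 1.805.
df = n − 2 = 84.
One-sided p ≈ 0.0373, which is < 0.1, so reject H₀.
There is evidence that the true slope on waist circumference is positive.

t = 1.805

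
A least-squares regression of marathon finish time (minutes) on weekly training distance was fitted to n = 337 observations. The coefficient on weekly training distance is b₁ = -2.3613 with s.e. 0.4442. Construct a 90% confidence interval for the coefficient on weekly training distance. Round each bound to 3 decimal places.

df = n − 2 = 337 − 2 = 335.
t* = t_{0.05, 335} = 1.649415.
Margin = t* × SE = 1.649415 × 0.4442 = 0.73267.
CI: -2.3613 ± 0.73267 → (-3.094, -1.629).
With 90% confidence, each one-unit increase in weekly training distance is associated with a change of between -3.094 and -1.629 minutes in marathon finish time.

(-3.094, -1.629)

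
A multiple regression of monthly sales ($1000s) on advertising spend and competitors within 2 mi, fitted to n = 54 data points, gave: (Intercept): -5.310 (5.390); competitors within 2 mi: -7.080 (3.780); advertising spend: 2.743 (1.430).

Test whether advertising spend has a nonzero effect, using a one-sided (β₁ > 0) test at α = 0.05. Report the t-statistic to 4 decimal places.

Read off: b = 2.743, SE = 1.430 for advertising spend.
H₀: β₁ = 0 vs H₁: β₁ > 0.
t = 2.743 / 1.430 = 1.9182.
df = n − k − 1 = 54 − 2 − 1 = 51.
One-sided p ≈ 0.0303, which is < 0.05, so reject H₀.
There is evidence that the true slope on advertising spend is positive, holding the other predictors fixed.

t = 1.9182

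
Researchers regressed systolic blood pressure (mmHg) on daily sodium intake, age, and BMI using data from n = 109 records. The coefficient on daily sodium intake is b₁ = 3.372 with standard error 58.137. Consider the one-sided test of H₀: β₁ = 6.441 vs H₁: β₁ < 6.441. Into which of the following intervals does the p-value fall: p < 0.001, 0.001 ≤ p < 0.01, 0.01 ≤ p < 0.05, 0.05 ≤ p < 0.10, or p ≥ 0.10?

p ≥ 0.10

t = (3.372 − 6.441) / 58.137 = -0.053.
df = n − k − 1 = 109 − 3 − 1 = 105.
One-sided p = P(T_{105} < t) ≈ 0.4790.
So p ≥ 0.10.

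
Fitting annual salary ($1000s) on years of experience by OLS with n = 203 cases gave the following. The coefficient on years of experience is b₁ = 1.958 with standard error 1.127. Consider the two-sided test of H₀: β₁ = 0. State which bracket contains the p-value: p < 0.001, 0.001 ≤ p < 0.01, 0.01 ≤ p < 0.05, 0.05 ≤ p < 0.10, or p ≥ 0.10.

t = 1.958 / 1.127 = 1.737.
df = n − 2 = 203 − 2 = 201.
Two-sided p = 2·P(T_{201} > |t|) ≈ 0.0839.
So 0.05 ≤ p < 0.10.

0.05 ≤ p < 0.10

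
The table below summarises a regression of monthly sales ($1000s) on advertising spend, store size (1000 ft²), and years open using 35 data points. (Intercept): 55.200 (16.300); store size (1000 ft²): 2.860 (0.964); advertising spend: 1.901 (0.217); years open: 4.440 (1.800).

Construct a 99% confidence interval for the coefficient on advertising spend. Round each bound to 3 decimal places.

Read off: b = 1.901, SE = 0.217 for advertising spend.
df = n − k − 1 = 35 − 3 − 1 = 31.
t* = t_{0.005, 31} = 2.744042.
Margin = t* × SE = 2.744042 × 0.217 = 0.59546.
CI: 1.901 ± 0.59546 → (1.306, 2.496).

(1.306, 2.496)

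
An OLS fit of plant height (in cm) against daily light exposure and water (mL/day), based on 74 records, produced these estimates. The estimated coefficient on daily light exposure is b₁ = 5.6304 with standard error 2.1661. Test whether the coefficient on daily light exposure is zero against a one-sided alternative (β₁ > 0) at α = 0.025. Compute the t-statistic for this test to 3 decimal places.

H₀: β₁ = 0 vs H₁: β₁ > 0.
t = (b₁ − β₁⁰)/SE = 5.6304 / 2.1661 = 2.599.
df = n − k − 1 = 74 − 2 − 1 = 71.
One-sided p ≈ 0.0057, which is < 0.025, so reject H₀.
There is evidence that the true slope on daily light exposure is positive, holding the other predictors fixed.

t = 2.599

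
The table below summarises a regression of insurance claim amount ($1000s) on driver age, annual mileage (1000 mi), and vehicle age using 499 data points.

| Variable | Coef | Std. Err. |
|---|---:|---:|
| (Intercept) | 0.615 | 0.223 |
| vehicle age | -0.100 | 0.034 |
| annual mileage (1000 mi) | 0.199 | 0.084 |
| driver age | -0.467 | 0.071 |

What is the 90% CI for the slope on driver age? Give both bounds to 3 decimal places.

Read off: b = -0.467, SE = 0.071 for driver age.
df = n − k − 1 = 499 − 3 − 1 = 495.
t* = t_{0.05, 495} = 1.647938.
Margin = t* × SE = 1.647938 × 0.071 = 0.11700.
CI: -0.467 ± 0.11700 → (-0.584, -0.350).

(-0.584, -0.350)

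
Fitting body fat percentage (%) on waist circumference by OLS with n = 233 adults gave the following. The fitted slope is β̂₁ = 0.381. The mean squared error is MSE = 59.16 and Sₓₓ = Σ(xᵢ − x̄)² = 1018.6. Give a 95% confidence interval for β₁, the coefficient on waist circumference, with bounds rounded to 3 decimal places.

SE(β̂₁) = √(MSE/Sₓₓ) = √(59.16/1018.6) = 0.240997.
df = n − 2 = 231.
t* = t_{0.025, 231} = 1.970287.
Margin = t* × SE = 1.970287 × 0.240997 = 0.47483.
CI: 0.381 ± 0.47483 → (-0.094, 0.856).
With 95% confidence, each one-unit increase in waist circumference is associated with a change of between -0.094 and 0.856 % in body fat percentage.

(-0.094, 0.856)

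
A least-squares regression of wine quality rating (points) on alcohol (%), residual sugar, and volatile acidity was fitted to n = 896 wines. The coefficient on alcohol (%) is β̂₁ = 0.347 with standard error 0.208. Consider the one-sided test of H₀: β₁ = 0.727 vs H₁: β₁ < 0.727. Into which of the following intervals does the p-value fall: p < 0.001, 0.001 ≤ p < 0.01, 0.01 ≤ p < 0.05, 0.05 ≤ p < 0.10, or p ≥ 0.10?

0.01 ≤ p < 0.05

t = (0.347 − 0.727) / 0.208 = -1.827.
df = n − k − 1 = 896 − 3 − 1 = 892.
One-sided p = P(T_{892} < t) ≈ 0.0340.
So 0.01 ≤ p < 0.05.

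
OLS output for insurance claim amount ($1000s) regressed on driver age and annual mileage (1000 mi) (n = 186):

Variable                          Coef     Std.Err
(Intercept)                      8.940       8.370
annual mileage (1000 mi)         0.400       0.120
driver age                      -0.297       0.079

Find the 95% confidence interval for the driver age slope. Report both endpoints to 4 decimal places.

Read off: b = -0.297, SE = 0.079 for driver age.
df = n − k − 1 = 186 − 2 − 1 = 183.
t* = t_{0.025, 183} = 1.973012.
Margin = t* × SE = 1.973012 × 0.079 = 0.155868.
CI: -0.297 ± 0.155868 → (-0.4529, -0.1411).

(-0.4529, -0.1411)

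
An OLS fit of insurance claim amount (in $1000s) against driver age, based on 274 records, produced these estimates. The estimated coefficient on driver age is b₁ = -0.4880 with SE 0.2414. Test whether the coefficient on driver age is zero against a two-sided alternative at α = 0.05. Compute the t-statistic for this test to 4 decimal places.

t = -2.0215

H₀: β₁ = 0 vs H₁: β₁ ≠ 0.
t = (b₁ − β₁⁰)/SE = -0.4880 / 0.2414 = -2.0215.
df = n − 2 = 274 − 2 = 272.
Two-sided p ≈ 0.0442, which is < 0.05, so reject H₀.
There is evidence that driver age is associated with insurance claim amount.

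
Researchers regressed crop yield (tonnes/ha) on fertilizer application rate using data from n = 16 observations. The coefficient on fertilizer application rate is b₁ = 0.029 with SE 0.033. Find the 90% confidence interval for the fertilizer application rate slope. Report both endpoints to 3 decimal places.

df = n − 2 = 16 − 2 = 14.
t* = t_{0.05, 14} = 1.76131.
Margin = t* × SE = 1.76131 × 0.033 = 0.05812.
CI: 0.029 ± 0.05812 → (-0.029, 0.087).
With 90% confidence, each one-unit increase in fertilizer application rate is associated with a change of between -0.029 and 0.087 tonnes/ha in crop yield.

(-0.029, 0.087)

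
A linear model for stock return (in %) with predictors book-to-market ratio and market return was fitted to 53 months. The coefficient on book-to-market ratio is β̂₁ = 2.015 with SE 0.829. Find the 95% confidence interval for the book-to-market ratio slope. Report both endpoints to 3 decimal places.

(0.350, 3.680)

df = n − k − 1 = 53 − 2 − 1 = 50.
t* = t_{0.025, 50} = 2.008559.
Margin = t* × SE = 2.008559 × 0.829 = 1.66510.
CI: 2.015 ± 1.66510 → (0.350, 3.680).
With 95% confidence, each one-unit increase in book-to-market ratio is associated with a change of between 0.350 and 3.680 % in stock return, holding the other predictors fixed.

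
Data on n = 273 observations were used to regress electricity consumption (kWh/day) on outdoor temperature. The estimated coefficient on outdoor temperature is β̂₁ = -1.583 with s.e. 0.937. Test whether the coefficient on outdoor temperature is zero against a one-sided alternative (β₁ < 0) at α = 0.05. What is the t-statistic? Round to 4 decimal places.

H₀: β₁ = 0 vs H₁: β₁ < 0.
t = (β̂₁ − β₁⁰)/SE = -1.583 / 0.937 = -1.6894.
df = n − 2 = 273 − 2 = 271.
One-sided p ≈ 0.0461, which is < 0.05, so reject H₀.
There is evidence that the true slope on outdoor temperature is negative.

t = -1.6894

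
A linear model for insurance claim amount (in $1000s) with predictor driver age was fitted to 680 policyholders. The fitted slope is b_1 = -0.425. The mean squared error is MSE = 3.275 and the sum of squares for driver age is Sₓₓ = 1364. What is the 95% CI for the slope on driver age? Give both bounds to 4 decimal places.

SE(b_1) = √(MSE/Sₓₓ) = √(3.275/1364) = 0.0490003.
df = n − 2 = 678.
t* = t_{0.025, 678} = 1.963469.
Margin = t* × SE = 1.963469 × 0.0490003 = 0.096211.
CI: -0.425 ± 0.096211 → (-0.5212, -0.3288).
With 95% confidence, each one-unit increase in driver age is associated with a change of between -0.5212 and -0.3288 $1000s in insurance claim amount.

(-0.5212, -0.3288)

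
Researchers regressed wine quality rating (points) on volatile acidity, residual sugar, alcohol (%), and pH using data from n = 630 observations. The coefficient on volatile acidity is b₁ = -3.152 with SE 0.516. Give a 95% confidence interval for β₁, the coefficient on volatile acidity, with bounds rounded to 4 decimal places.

df = n − k − 1 = 630 − 4 − 1 = 625.
t* = t_{0.025, 625} = 1.963767.
Margin = t* × SE = 1.963767 × 0.516 = 1.013304.
CI: -3.152 ± 1.013304 → (-4.1653, -2.1387).
With 95% confidence, each one-unit increase in volatile acidity is associated with a change of between -4.1653 and -2.1387 points in wine quality rating, holding the other predictors fixed.

(-4.1653, -2.1387)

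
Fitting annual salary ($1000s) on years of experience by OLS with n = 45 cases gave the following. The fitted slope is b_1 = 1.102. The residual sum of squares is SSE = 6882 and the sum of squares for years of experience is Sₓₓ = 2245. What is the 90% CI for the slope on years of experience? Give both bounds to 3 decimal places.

MSE = SSE/(n − 2) = 6882/43 = 160.047.
SE(b_1) = √(MSE/Sₓₓ) = √(160.047/2245) = 0.267002.
df = n − 2 = 43.
t* = t_{0.05, 43} = 1.681071.
Margin = t* × SE = 1.681071 × 0.267002 = 0.44885.
CI: 1.102 ± 0.44885 → (0.653, 1.551).
With 90% confidence, each one-unit increase in years of experience is associated with a change of between 0.653 and 1.551 $1000s in annual salary.

(0.653, 1.551)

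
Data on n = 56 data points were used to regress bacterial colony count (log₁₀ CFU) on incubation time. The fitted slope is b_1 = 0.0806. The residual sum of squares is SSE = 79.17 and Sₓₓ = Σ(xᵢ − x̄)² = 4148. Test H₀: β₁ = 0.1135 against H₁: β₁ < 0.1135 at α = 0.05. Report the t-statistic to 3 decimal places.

t = -1.750

MSE = SSE/(n − 2) = 79.17/54 = 1.46611.
SE(b_1) = √(MSE/Sₓₓ) = √(1.46611/4148) = 0.0188003.
t = (0.0806 − 0.1135) / 0.0188003 = -1.750.
df = n − 2 = 54.
One-sided p ≈ 0.0429, which is < 0.05, so reject H₀.
There is evidence that the true slope on incubation time is below 0.1135 log₁₀ CFU per unit.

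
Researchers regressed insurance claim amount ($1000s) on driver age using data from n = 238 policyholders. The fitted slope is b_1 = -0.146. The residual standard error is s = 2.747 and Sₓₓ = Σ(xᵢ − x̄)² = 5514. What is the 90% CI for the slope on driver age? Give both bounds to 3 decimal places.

(-0.207, -0.085)

SE(b_1) = s/√Sₓₓ = 2.747/√5514 = 0.0369935.
df = n − 2 = 236.
t* = t_{0.05, 236} = 1.651336.
Margin = t* × SE = 1.651336 × 0.0369935 = 0.06109.
CI: -0.146 ± 0.06109 → (-0.207, -0.085).
With 90% confidence, each one-unit increase in driver age is associated with a change of between -0.207 and -0.085 $1000s in insurance claim amount.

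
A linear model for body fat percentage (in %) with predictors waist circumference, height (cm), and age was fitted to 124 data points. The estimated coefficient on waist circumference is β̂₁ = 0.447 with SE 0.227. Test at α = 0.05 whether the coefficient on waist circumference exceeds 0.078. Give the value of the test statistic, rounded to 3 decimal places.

t = 1.626

H₀: β₁ = 0.078 vs H₁: β₁ > 0.078.
t = (β̂₁ − β₁⁰)/SE = (0.447 − 0.078) / 0.227 = 1.626.
df = n − k − 1 = 124 − 3 − 1 = 120.
One-sided p ≈ 0.0533, which is ≥ 0.05, so fail to reject H₀.
The data do not give significant evidence that the true slope on waist circumference exceeds 0.078 % per unit, holding the other predictors fixed.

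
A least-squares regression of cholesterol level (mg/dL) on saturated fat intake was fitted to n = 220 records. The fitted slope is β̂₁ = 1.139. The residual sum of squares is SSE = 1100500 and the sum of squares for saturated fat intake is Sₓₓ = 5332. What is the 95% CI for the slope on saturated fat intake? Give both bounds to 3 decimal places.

MSE = SSE/(n − 2) = 1100500/218 = 5048.17.
SE(β̂₁) = √(MSE/Sₓₓ) = √(5048.17/5332) = 0.97302.
df = n − 2 = 218.
t* = t_{0.025, 218} = 1.970906.
Margin = t* × SE = 1.970906 × 0.97302 = 1.91773.
CI: 1.139 ± 1.91773 → (-0.779, 3.057).
With 95% confidence, each one-unit increase in saturated fat intake is associated with a change of between -0.779 and 3.057 mg/dL in cholesterol level.

(-0.779, 3.057)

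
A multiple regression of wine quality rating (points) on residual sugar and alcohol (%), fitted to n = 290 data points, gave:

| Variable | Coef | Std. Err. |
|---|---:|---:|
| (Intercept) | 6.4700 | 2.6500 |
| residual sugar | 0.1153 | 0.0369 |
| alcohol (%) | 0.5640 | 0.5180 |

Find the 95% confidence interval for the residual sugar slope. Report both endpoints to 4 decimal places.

(0.0427, 0.1879)

Read off: b = 0.1153, SE = 0.0369 for residual sugar.
df = n − k − 1 = 290 − 2 − 1 = 287.
t* = t_{0.025, 287} = 1.968264.
Margin = t* × SE = 1.968264 × 0.0369 = 0.072629.
CI: 0.1153 ± 0.072629 → (0.0427, 0.1879).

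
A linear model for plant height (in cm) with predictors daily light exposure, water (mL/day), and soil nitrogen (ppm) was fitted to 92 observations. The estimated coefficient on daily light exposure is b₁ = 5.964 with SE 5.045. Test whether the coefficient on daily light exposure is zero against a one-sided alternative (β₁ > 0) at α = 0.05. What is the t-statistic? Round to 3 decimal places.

t = 1.182

H₀: β₁ = 0 vs H₁: β₁ > 0.
t = (b₁ − β₁⁰)/SE = 5.964 / 5.045 = 1.182.
df = n − k − 1 = 92 − 3 − 1 = 88.
One-sided p ≈ 0.1202, which is ≥ 0.05, so fail to reject H₀.
The data do not give significant evidence that the true slope on daily light exposure is positive, holding the other predictors fixed.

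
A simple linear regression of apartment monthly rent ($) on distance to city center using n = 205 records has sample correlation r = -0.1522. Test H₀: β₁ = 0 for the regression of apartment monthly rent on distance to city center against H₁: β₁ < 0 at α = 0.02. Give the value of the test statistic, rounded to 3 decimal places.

t = -2.194

t = r·√(n − 2)/√(1 − r²) = -0.1522·√203/√0.976835 = -2.194.
df = n − 2 = 203.
One-sided p ≈ 0.0147, which is < 0.02, so reject H₀.
There is evidence of a linear association between distance to city center and apartment monthly rent.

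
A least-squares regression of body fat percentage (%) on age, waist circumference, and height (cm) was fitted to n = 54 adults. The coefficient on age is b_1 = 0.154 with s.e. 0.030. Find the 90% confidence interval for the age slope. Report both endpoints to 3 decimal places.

df = n − k − 1 = 54 − 3 − 1 = 50.
t* = t_{0.05, 50} = 1.675905.
Margin = t* × SE = 1.675905 × 0.030 = 0.05028.
CI: 0.154 ± 0.05028 → (0.104, 0.204).
With 90% confidence, each one-unit increase in age is associated with a change of between 0.104 and 0.204 % in body fat percentage, holding the other predictors fixed.

(0.104, 0.204)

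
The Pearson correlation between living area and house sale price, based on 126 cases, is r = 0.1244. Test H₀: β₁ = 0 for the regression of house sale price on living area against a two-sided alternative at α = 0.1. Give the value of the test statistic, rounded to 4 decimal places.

t = r·√(n − 2)/√(1 − r²) = 0.1244·√124/√0.984525 = 1.3961.
df = n − 2 = 124.
Two-sided p ≈ 0.1652, which is ≥ 0.1, so fail to reject H₀.
The data do not give significant evidence of a linear association between living area and house sale price.

t = 1.3961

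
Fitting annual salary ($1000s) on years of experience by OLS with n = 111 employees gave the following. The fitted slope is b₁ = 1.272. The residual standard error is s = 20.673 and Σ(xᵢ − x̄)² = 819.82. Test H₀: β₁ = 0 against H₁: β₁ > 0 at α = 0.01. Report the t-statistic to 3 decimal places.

t = 1.762

SE(b₁) = s/√Sₓₓ = 20.673/√819.82 = 0.722012.
t = 1.272 / 0.722012 = 1.762.
df = n − 2 = 109.
One-sided p ≈ 0.0405, which is ≥ 0.01, so fail to reject H₀.
The data do not give significant evidence that the true slope on years of experience is positive.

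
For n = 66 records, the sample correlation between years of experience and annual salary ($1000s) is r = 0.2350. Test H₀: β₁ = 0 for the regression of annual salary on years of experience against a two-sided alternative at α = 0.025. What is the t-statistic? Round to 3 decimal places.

t = r·√(n − 2)/√(1 − r²) = 0.2350·√64/√0.944775 = 1.934.
df = n − 2 = 64.
Two-sided p ≈ 0.0575, which is ≥ 0.025, so fail to reject H₀.
The data do not give significant evidence of a linear association between years of experience and annual salary.

t = 1.934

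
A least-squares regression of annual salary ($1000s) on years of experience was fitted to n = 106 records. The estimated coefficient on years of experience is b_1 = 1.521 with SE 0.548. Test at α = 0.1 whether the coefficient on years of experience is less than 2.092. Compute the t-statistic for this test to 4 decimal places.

H₀: β₁ = 2.092 vs H₁: β₁ < 2.092.
t = (b_1 − β₁⁰)/SE = (1.521 − 2.092) / 0.548 = -1.0420.
df = n − 2 = 106 − 2 = 104.
One-sided p ≈ 0.1499, which is ≥ 0.1, so fail to reject H₀.
The data do not give significant evidence that the true slope on years of experience is below 2.092 $1000s per unit.

t = -1.0420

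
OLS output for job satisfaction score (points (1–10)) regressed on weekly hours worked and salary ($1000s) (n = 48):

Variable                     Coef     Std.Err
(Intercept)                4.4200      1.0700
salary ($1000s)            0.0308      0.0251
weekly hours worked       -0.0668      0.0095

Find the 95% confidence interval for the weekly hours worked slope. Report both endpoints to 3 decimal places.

Read off: b = -0.0668, SE = 0.0095 for weekly hours worked.
df = n − k − 1 = 48 − 2 − 1 = 45.
t* = t_{0.025, 45} = 2.014103.
Margin = t* × SE = 2.014103 × 0.0095 = 0.01913.
CI: -0.0668 ± 0.01913 → (-0.086, -0.048).

(-0.086, -0.048)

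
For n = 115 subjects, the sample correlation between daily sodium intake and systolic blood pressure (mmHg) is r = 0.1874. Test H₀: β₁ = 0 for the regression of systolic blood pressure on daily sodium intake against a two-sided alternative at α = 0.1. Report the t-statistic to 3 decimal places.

t = r·√(n − 2)/√(1 − r²) = 0.1874·√113/√0.964881 = 2.028.
df = n − 2 = 113.
Two-sided p ≈ 0.0449, which is < 0.1, so reject H₀.
There is evidence of a linear association between daily sodium intake and systolic blood pressure.

t = 2.028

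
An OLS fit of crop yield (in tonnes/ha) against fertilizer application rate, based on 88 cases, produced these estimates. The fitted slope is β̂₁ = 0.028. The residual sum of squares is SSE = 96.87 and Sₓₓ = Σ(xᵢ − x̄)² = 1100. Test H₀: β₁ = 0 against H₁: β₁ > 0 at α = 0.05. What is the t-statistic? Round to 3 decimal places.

t = 0.875

MSE = SSE/(n − 2) = 96.87/86 = 1.1264.
SE(β̂₁) = √(MSE/Sₓₓ) = √(1.1264/1100) = 0.0319999.
t = 0.028 / 0.0319999 = 0.875.
df = n − 2 = 86.
One-sided p ≈ 0.1920, which is ≥ 0.05, so fail to reject H₀.
The data do not give significant evidence that the true slope on fertilizer application rate is positive.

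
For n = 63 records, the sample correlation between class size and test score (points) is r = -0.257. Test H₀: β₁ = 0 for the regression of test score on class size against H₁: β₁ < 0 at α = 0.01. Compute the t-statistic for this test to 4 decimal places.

t = -2.0770

t = r·√(n − 2)/√(1 − r²) = -0.257·√61/√0.933951 = -2.0770.
df = n − 2 = 61.
One-sided p ≈ 0.0210, which is ≥ 0.01, so fail to reject H₀.
The data do not give significant evidence of a linear association between class size and test score.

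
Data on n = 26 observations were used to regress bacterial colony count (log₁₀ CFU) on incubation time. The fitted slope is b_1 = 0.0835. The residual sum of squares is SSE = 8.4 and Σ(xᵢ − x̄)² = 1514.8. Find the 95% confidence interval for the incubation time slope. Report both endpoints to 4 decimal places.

(0.0521, 0.1149)

MSE = SSE/(n − 2) = 8.4/24 = 0.35.
SE(b_1) = √(MSE/Sₓₓ) = √(0.35/1514.8) = 0.0152004.
df = n − 2 = 24.
t* = t_{0.025, 24} = 2.063899.
Margin = t* × SE = 2.063899 × 0.0152004 = 0.031372.
CI: 0.0835 ± 0.031372 → (0.0521, 0.1149).
With 95% confidence, each one-unit increase in incubation time is associated with a change of between 0.0521 and 0.1149 log₁₀ CFU in bacterial colony count.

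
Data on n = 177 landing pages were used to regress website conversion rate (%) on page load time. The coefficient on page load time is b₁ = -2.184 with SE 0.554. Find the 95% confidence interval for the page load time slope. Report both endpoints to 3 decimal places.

df = n − 2 = 177 − 2 = 175.
t* = t_{0.025, 175} = 1.973612.
Margin = t* × SE = 1.973612 × 0.554 = 1.09338.
CI: -2.184 ± 1.09338 → (-3.277, -1.091).
With 95% confidence, each one-unit increase in page load time is associated with a change of between -3.277 and -1.091 % in website conversion rate.

(-3.277, -1.091)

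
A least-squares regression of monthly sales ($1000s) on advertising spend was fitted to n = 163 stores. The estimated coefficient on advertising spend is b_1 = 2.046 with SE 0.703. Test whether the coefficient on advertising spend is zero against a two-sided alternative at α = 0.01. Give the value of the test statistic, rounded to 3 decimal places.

t = 2.910

H₀: β₁ = 0 vs H₁: β₁ ≠ 0.
t = (b_1 − β₁⁰)/SE = 2.046 / 0.703 = 2.910.
df = n − 2 = 163 − 2 = 161.
Two-sided p ≈ 0.0041, which is < 0.01, so reject H₀.
There is evidence that advertising spend is associated with monthly sales.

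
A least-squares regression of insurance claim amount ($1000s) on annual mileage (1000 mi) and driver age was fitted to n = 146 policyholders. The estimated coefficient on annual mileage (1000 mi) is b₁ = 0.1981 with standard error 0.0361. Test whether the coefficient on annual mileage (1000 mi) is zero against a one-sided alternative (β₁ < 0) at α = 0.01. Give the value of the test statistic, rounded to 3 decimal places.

H₀: β₁ = 0 vs H₁: β₁ < 0.
t = (b₁ − β₁⁰)/SE = 0.1981 / 0.0361 = 5.488.
df = n − k − 1 = 146 − 2 − 1 = 143.
One-sided p ≈ 1.0000, which is ≥ 0.01, so fail to reject H₀.
The data do not give significant evidence that the true slope on annual mileage (1000 mi) is negative, holding the other predictors fixed.

t = 5.488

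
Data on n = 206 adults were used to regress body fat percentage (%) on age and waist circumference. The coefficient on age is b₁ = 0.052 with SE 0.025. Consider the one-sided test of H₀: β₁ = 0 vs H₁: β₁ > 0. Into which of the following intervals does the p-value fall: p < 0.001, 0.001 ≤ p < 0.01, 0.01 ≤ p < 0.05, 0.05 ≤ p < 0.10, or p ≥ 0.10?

t = 0.052 / 0.025 = 2.080.
df = n − k − 1 = 206 − 2 − 1 = 203.
One-sided p = P(T_{203} > t) ≈ 0.0194.
So 0.01 ≤ p < 0.05.

0.01 ≤ p < 0.05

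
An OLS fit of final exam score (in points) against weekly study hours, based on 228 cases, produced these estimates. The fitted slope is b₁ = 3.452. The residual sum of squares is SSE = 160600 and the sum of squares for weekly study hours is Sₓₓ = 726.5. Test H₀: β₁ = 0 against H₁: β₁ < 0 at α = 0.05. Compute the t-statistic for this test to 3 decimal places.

t = 3.490

MSE = SSE/(n − 2) = 160600/226 = 710.619.
SE(b₁) = √(MSE/Sₓₓ) = √(710.619/726.5) = 0.98901.
t = 3.452 / 0.98901 = 3.490.
df = n − 2 = 226.
One-sided p ≈ 0.9997, which is ≥ 0.05, so fail to reject H₀.
The data do not give significant evidence that the true slope on weekly study hours is negative.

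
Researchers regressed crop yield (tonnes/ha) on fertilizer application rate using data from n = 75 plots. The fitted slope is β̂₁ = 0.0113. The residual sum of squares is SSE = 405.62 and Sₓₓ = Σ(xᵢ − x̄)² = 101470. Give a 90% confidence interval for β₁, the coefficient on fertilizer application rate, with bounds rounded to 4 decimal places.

(-0.0010, 0.0236)

MSE = SSE/(n − 2) = 405.62/73 = 5.55644.
SE(β̂₁) = √(MSE/Sₓₓ) = √(5.55644/101470) = 0.00739996.
df = n − 2 = 73.
t* = t_{0.05, 73} = 1.665996.
Margin = t* × SE = 1.665996 × 0.00739996 = 0.012328.
CI: 0.0113 ± 0.012328 → (-0.0010, 0.0236).
With 90% confidence, each one-unit increase in fertilizer application rate is associated with a change of between -0.0010 and 0.0236 tonnes/ha in crop yield.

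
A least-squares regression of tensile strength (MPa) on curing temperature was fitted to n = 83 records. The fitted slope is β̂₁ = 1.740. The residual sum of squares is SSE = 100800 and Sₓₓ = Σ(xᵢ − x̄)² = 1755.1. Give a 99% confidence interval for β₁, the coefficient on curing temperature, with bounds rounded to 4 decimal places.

MSE = SSE/(n − 2) = 100800/81 = 1244.44.
SE(β̂₁) = √(MSE/Sₓₓ) = √(1244.44/1755.1) = 0.842048.
df = n − 2 = 81.
t* = t_{0.005, 81} = 2.637897.
Margin = t* × SE = 2.637897 × 0.842048 = 2.221236.
CI: 1.740 ± 2.221236 → (-0.4812, 3.9612).
With 99% confidence, each one-unit increase in curing temperature is associated with a change of between -0.4812 and 3.9612 MPa in tensile strength.

(-0.4812, 3.9612)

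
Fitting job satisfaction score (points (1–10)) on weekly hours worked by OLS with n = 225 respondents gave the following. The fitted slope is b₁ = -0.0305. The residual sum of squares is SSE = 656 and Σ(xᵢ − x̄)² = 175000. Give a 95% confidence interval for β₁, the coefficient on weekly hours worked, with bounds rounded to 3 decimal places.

(-0.039, -0.022)

MSE = SSE/(n − 2) = 656/223 = 2.9417.
SE(b₁) = √(MSE/Sₓₓ) = √(2.9417/175000) = 0.00409997.
df = n − 2 = 223.
t* = t_{0.025, 223} = 1.970659.
Margin = t* × SE = 1.970659 × 0.00409997 = 0.00808.
CI: -0.0305 ± 0.00808 → (-0.039, -0.022).
With 95% confidence, each one-unit increase in weekly hours worked is associated with a change of between -0.039 and -0.022 points (1–10) in job satisfaction score.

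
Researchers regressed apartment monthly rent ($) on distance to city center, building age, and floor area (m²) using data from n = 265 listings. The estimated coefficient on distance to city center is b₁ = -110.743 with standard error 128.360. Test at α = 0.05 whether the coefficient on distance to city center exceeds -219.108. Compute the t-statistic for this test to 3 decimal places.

t = 0.844

H₀: β₁ = -219.108 vs H₁: β₁ > -219.108.
t = (b₁ − β₁⁰)/SE = (-110.743 − (-219.108)) / 128.360 = 0.844.
df = n − k − 1 = 265 − 3 − 1 = 261.
One-sided p ≈ 0.1997, which is ≥ 0.05, so fail to reject H₀.
The data do not give significant evidence that the true slope on distance to city center exceeds -219.108 $ per unit, holding the other predictors fixed.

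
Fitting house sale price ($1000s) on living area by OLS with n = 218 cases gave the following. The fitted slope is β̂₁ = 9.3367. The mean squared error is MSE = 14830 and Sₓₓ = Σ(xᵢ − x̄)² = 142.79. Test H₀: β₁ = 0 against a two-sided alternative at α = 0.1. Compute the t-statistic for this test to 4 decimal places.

t = 0.9162

SE(β̂₁) = √(MSE/Sₓₓ) = √(14830/142.79) = 10.1911.
t = 9.3367 / 10.1911 = 0.9162.
df = n − 2 = 216.
Two-sided p ≈ 0.3606, which is ≥ 0.1, so fail to reject H₀.
The data do not give significant evidence of an association between living area and house sale price.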